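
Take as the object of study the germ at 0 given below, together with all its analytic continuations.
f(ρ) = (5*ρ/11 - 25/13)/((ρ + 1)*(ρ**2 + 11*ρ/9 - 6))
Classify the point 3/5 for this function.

The point is a regular point.

Denominator factors: ρ**2 + 11*ρ/9 - 6 = -368/75 at ρ = 3/5; ρ + 1 = 8/5 at ρ = 3/5 — none vanishes.
So the germ continues analytically to 3/5.


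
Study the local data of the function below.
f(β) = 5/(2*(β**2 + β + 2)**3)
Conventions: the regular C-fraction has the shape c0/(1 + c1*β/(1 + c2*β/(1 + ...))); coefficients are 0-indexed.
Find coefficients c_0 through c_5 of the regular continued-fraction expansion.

Taylor coefficients (expand at 0): a_0 = 5/16, a_1 = -15/32, a_2 = 0, a_3 = 35/64, a_4 = -105/256, a_5 = -105/512.
c0 = a_0 = 5/16. Peel one level at a time: if S = 1 + c*β/S' with S'(0) = 1, then c is the β-coefficient of S and S' = c*β/(S - 1).
S_1 = c0/f = 1 + (3/2)*β + (9/4)*β^2 + ...; c1 = 3/2.
S_2 = c1*β/(S_1 - 1) = 1 + (-3/2)*β + (7/6)*β^2 + ...; c2 = -3/2.
S_3 = c2*β/(S_2 - 1) = 1 + (7/9)*β + (7/324)*β^2 + ...; c3 = 7/9.
S_4 = c3*β/(S_3 - 1) = 1 + (-1/36)*β + (-11/48)*β^2 + ...; c4 = -1/36.
S_5 = c4*β/(S_4 - 1) = 1 + (-33/4)*β + ...; c5 = -33/4.

The regular C-fraction coefficients are [5/16, 3/2, -3/2, 7/9, -1/36, -33/4].


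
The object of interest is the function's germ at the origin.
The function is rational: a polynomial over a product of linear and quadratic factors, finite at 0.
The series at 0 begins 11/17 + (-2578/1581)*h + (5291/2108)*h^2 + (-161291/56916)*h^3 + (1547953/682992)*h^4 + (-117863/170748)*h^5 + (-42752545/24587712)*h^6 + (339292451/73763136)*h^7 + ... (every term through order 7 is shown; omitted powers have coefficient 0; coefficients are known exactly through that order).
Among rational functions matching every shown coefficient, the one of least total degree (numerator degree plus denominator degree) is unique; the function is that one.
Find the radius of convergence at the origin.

The radius of convergence is 1.

No rational of total degree below 5 reproduces all 8 coefficients; solving the [1/4] Pade equations on them gives f(h) = (23*h/31 + 11/17)/(h**2 + 11*h/6 + 1)**2, whose expansion matches every shown term.
Denominator factor (h**2 + 11*h/6 + 1)^2: discriminant -23/36, complex-conjugate roots (-11/12) + ((1/12)*sqrt(23))*i and (-11/12) - ((1/12)*sqrt(23))*i; poles of order 2, moduli 1 and 1.
The radius of convergence is the smallest modulus among the singular points: 1.


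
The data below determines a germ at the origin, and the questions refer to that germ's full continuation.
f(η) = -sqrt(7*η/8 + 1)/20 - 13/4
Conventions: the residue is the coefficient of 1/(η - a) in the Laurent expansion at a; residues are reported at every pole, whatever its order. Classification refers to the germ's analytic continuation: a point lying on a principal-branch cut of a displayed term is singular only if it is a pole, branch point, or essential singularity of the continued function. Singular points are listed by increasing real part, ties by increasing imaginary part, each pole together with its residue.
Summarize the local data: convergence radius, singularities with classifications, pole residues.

Branch term (-1/20)*sqrt(1 - η/(-8/7)): its argument vanishes at η = -8/7, a square-root branch point, modulus 8/7.
The radius of convergence is the smallest modulus among the singular points: 8/7.

Radius of convergence at 0: 8/7.
At -8/7: an algebraic (square-root) branch point.


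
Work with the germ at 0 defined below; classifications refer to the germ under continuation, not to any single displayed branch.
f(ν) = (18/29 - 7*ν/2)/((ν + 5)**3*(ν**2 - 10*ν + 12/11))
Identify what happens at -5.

The point is a pole of order 3.

The denominator factor ν + 5 vanishes at -5 and appears to the power 3; the numerator there equals 1051/58, nonzero, and no other factor vanishes.
Hence a pole whose order is the multiplicity, 3.


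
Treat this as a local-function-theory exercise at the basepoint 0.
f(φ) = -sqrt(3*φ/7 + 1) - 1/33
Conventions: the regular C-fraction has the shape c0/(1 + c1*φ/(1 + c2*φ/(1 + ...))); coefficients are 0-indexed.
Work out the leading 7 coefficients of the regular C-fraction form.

Taylor coefficients (expand at 0): a_0 = -34/33, a_1 = -3/14, a_2 = 9/392, a_3 = -27/5488, a_4 = 405/307328, a_5 = -243/614656, a_6 = 2187/17210368.
c0 = a_0 = -34/33. Peel one level at a time: if S = 1 + c*φ/S' with S'(0) = 1, then c is the φ-coefficient of S and S' = c*φ/(S - 1).
S_1 = c0/f = 1 + (-99/476)*φ + (7425/113288)*φ^2 + ...; c1 = -99/476.
S_2 = c1*φ/(S_1 - 1) = 1 + (75/238)*φ + (-9/784)*φ^2 + ...; c2 = 75/238.
S_3 = c2*φ/(S_2 - 1) = 1 + (51/1400)*φ + (-12699/1960000)*φ^2 + ...; c3 = 51/1400.
S_4 = c3*φ/(S_3 - 1) = 1 + (249/1400)*φ + (-9/784)*φ^2 + ...; c4 = 249/1400.
S_5 = c4*φ/(S_4 - 1) = 1 + (75/1162)*φ + (-6525/675122)*φ^2 + ...; c5 = 75/1162.
S_6 = c5*φ/(S_5 - 1) = 1 + (87/581)*φ + ...; c6 = 87/581.

The regular C-fraction coefficients are [-34/33, -99/476, 75/238, 51/1400, 249/1400, 75/1162, 87/581].


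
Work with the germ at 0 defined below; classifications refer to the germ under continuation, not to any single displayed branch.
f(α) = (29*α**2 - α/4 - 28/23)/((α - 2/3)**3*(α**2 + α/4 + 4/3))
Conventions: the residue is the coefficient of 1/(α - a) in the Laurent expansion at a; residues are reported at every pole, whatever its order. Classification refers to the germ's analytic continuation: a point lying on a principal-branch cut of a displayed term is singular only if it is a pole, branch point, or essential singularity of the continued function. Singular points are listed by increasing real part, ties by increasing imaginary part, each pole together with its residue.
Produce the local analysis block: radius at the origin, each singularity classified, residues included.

Radius of convergence at 0: 2/3.
At (-1/8) - ((1/24)*sqrt(759))*i: a pole of order 1; residue (144666/986125) - ((58011462/249489625)*sqrt(759))*i.
At (-1/8) + ((1/24)*sqrt(759))*i: a pole of order 1; residue (144666/986125) + ((58011462/249489625)*sqrt(759))*i.
At 2/3: a pole of order 3; residue -289332/986125.


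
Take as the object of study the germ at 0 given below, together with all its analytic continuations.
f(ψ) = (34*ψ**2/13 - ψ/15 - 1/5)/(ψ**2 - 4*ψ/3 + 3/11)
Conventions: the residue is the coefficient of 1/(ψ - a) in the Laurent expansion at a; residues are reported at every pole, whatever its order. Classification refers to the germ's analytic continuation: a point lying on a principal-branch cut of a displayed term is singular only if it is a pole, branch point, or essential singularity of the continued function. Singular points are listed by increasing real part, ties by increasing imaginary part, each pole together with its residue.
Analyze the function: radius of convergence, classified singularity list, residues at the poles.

Radius of convergence at 0: 2/3 - (1/33)*sqrt(187).
At 2/3 - (1/33)*sqrt(187): a pole of order 1; residue 667/390 - (8797/72930)*sqrt(187).
At 2/3 + (1/33)*sqrt(187): a pole of order 1; residue 667/390 + (8797/72930)*sqrt(187).

Denominator factor (ψ**2 - 4*ψ/3 + 3/11): discriminant 68/99, real irrational roots 2/3 + (1/33)*sqrt(187) and 2/3 - (1/33)*sqrt(187); poles of order 1, moduli 2/3 + (1/33)*sqrt(187) and 2/3 - (1/33)*sqrt(187).
The radius of convergence is the smallest modulus among the singular points: 2/3 - (1/33)*sqrt(187).
The factor ψ**2 - 4*ψ/3 + 3/11 splits as (ψ - a)(ψ - a') with a = 2/3 - (1/33)*sqrt(187), a' = 2/3 + (1/33)*sqrt(187). At the order-1 pole a set g(ψ) = (ψ - a)*f(ψ) = [34*ψ**2/13 - ψ/15 - 1/5] / (ψ - a').
Simple pole: residue = g(a) at a = 2/3 - (1/33)*sqrt(187), which is 667/390 - (8797/72930)*sqrt(187).
The factor ψ**2 - 4*ψ/3 + 3/11 splits as (ψ - a)(ψ - a') with a = 2/3 + (1/33)*sqrt(187), a' = 2/3 - (1/33)*sqrt(187). At the order-1 pole a set g(ψ) = (ψ - a)*f(ψ) = [34*ψ**2/13 - ψ/15 - 1/5] / (ψ - a').
Simple pole: residue = g(a) at a = 2/3 + (1/33)*sqrt(187), which is 667/390 + (8797/72930)*sqrt(187).
List the singular points by increasing real part (a conjugate pair: the negative imaginary part first).


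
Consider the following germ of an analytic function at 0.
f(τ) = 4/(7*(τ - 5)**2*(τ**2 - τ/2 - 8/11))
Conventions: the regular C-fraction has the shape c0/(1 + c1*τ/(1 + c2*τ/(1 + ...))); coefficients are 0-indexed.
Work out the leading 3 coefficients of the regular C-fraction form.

Taylor coefficients (expand at 0): a_0 = -11/350, a_1 = 253/28000, a_2 = -119163/2240000.
c0 = a_0 = -11/350. Peel one level at a time: if S = 1 + c*τ/S' with S'(0) = 1, then c is the τ-coefficient of S and S' = c*τ/(S - 1).
S_1 = c0/f = 1 + (23/80)*τ + (-161/100)*τ^2 + ...; c1 = 23/80.
S_2 = c1*τ/(S_1 - 1) = 1 + (28/5)*τ + ...; c2 = 28/5.

The regular C-fraction coefficients are [-11/350, 23/80, 28/5].


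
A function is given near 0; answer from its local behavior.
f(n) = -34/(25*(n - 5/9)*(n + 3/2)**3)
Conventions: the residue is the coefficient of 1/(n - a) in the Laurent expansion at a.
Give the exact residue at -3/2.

At the order-3 pole -3/2 set g(n) = (n - (-3/2))^3*f(n) = -34/(25*(n - 5/9)).
Order-3 pole: residue = g''(a)/2; g''(-3/2) = 396576/1266325, so the residue is 198288/1266325.

The residue is 198288/1266325.


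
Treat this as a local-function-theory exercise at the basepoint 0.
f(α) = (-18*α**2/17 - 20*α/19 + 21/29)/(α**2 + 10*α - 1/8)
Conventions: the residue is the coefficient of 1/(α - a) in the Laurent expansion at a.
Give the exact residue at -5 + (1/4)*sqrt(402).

The factor α**2 + 10*α - 1/8 splits as (α - a)(α - a') with a = -5 + (1/4)*sqrt(402), a' = -5 - (1/4)*sqrt(402). At the order-1 pole a set g(α) = (α - a)*f(α) = [-18*α**2/17 - 20*α/19 + 21/29] / (α - a').
Simple pole: residue = g(a) at a = -5 + (1/4)*sqrt(402), which is 1540/323 - (1764227/7531068)*sqrt(402).

The residue is 1540/323 - (1764227/7531068)*sqrt(402).


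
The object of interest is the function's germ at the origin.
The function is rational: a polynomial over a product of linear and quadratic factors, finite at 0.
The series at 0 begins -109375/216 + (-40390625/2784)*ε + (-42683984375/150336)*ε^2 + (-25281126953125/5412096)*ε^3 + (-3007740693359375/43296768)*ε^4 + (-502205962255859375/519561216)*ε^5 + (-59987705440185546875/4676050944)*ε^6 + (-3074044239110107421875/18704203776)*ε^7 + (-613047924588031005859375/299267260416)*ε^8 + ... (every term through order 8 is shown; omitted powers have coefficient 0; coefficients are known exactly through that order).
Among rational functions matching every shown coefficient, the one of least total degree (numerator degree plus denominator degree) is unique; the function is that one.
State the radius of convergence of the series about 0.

No rational of total degree below 7 reproduces all 9 coefficients; solving the [1/6] Pade equations on them gives f(ε) = (7 - 20*ε/29)/((ε - 1/10)**3*(ε + 12/5)**3), whose expansion matches every shown term.
Denominator factor (ε + 12/5)^3: pole of order 3 at -12/5, modulus 12/5.
Denominator factor (ε - 1/10)^3: pole of order 3 at 1/10, modulus 1/10.
The radius of convergence is the smallest modulus among the singular points: 1/10.

The radius of convergence is 1/10.


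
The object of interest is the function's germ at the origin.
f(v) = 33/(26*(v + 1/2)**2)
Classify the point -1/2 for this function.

The point is a pole of order 2.

The denominator factor v + 1/2 vanishes at -1/2 and appears to the power 2; the numerator there equals 33/26, nonzero, and no other factor vanishes.
Hence a pole whose order is the multiplicity, 2.


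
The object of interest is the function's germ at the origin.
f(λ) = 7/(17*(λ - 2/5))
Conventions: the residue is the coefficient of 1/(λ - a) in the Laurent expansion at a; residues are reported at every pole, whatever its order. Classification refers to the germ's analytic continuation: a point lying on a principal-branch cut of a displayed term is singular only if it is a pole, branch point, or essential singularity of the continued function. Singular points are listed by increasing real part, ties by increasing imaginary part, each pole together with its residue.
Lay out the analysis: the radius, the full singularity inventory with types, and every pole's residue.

Radius of convergence at 0: 2/5.
At 2/5: a pole of order 1; residue 7/17.

Denominator factor (λ - 2/5): pole of order 1 at 2/5, modulus 2/5.
The radius of convergence is the smallest modulus among the singular points: 2/5.
At the order-1 pole 2/5 set g(λ) = (λ - (2/5))*f(λ) = 7/17.
Simple pole: residue = g(a) at a = 2/5, which is 7/17.


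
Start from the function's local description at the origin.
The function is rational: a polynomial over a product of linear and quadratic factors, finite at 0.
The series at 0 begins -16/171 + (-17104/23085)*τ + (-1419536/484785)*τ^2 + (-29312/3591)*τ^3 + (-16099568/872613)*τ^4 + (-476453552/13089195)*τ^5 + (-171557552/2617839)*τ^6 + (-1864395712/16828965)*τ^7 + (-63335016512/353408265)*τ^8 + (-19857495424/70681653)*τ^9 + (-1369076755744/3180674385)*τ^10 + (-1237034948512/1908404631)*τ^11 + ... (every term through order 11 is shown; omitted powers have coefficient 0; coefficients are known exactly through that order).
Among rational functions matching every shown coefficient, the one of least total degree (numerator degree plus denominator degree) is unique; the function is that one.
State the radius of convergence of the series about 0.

The radius of convergence is 3/4.

No rational of total degree below 10 reproduces all 12 coefficients; solving the [2/8] Pade equations on them gives f(τ) = (-2*τ**2/7 - 16*τ/5 - 27/19)/((τ - 3/4)**2*(τ**2 - 3*τ + 3)**3), whose expansion matches every shown term.
Denominator factor (τ**2 - 3*τ + 3)^3: discriminant -3, complex-conjugate roots (3/2) + ((1/2)*sqrt(3))*i and (3/2) - ((1/2)*sqrt(3))*i; poles of order 3, moduli sqrt(3) and sqrt(3).
Denominator factor (τ - 3/4)^2: pole of order 2 at 3/4, modulus 3/4.
The radius of convergence is the smallest modulus among the singular points: 3/4.


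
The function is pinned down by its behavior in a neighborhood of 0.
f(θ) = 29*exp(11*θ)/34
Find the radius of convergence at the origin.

The factor exp(11*θ) is entire and contributes no finite singular point.
The polynomial part has no poles.
No finite singular points: the Taylor series at 0 converges everywhere.

The radius of convergence is infinite.


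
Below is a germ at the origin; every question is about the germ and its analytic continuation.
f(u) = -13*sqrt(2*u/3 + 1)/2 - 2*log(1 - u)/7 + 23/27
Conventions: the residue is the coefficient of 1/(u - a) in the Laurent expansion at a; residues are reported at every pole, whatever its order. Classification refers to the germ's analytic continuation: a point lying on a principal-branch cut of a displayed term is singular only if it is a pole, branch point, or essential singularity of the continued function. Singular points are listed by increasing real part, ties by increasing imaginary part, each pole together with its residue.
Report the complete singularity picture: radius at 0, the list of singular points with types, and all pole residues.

Branch term (-2/7)*log(1 - u/(1)): its argument vanishes at u = 1, a logarithmic branch point, modulus 1.
Branch term (-13/2)*sqrt(1 - u/(-3/2)): its argument vanishes at u = -3/2, a square-root branch point, modulus 3/2.
The radius of convergence is the smallest modulus among the singular points: 1.
List the singular points by increasing real part (a conjugate pair: the negative imaginary part first).

Radius of convergence at 0: 1.
At -3/2: an algebraic (square-root) branch point.
At 1: a logarithmic branch point.


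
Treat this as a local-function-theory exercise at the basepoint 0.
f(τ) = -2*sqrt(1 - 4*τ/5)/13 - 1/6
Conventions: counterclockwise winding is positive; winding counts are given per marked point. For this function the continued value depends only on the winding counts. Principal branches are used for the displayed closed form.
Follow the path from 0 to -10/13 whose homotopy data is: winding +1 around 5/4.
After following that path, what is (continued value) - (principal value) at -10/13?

Continued minus principal equals (4/169)*sqrt(273).

The rational part is single-valued and drops out of the difference; each branch term changes only by its own monodromy.
(-2/13)*sqrt(1 - τ/(5/4)): winding +1 is odd, the square root flips sign, contributing -2*(-2/13)*sqrt(1 - (-10/13)/(5/4)) = -2*(-2/13)*sqrt(21/13) = (4/169)*sqrt(273).
Summing the contributions at τ = -10/13 gives (4/169)*sqrt(273).


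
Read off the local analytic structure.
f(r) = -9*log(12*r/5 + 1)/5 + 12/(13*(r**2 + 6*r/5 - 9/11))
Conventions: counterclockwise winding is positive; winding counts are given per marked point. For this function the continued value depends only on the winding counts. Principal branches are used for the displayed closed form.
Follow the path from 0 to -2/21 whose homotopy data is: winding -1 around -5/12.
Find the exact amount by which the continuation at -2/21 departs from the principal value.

The rational part is single-valued and drops out of the difference; each branch term changes only by its own monodromy.
(-9/5)*log(1 - r/(-5/12)): each positive loop around -5/12 adds 2*pi*i to the log, so winding -1 contributes (-9/5)*(-1)*2*pi*i = (18/5)*pi*i.
Summing the contributions at r = -2/21 gives (18/5)*pi*i.

Continued minus principal equals (18/5)*pi*i.


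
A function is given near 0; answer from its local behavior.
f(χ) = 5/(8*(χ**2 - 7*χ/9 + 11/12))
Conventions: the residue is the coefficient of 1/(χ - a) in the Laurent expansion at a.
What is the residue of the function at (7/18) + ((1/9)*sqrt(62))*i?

The residue is -((45/992)*sqrt(62))*i.

The factor χ**2 - 7*χ/9 + 11/12 splits as (χ - a)(χ - a') with a = (7/18) + ((1/9)*sqrt(62))*i, a' = (7/18) - ((1/9)*sqrt(62))*i. At the order-1 pole a set g(χ) = (χ - a)*f(χ) = [5/8] / (χ - a').
Simple pole: residue = g(a) at a = (7/18) + ((1/9)*sqrt(62))*i, which is -((45/992)*sqrt(62))*i.


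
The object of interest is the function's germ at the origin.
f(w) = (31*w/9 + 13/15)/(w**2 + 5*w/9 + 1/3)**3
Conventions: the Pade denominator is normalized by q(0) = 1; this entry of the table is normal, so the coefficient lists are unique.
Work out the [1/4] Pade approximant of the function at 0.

The Pade approximant has numerator coefficients [117/5, 33187182/392783]; denominator coefficients [1, 1821110/392783, 6661772/392783, 316136365/10605141, 23003591/392783].

Taylor coefficients needed (expand at 0): a_0 = 117/5, a_1 = -24, a_2 = -1428/5, a_3 = 3101/3, a_4 = -27163/45, a_5 = -43322/9.
Write the denominator as Q(w) = 1 + q1*w + q2*w^2 + q3*w^3 + q4*w^4. Requiring Q*f - P = O(w^6) with deg P <= 1 kills the coefficients of w^2..w^5 in Q*f:
  w^2: a_2 + q1*a_1 + q2*a_0 = 0, i.e. -1428/5 + (-24)*q1 + (117/5)*q2 = 0.
  w^3: a_3 + q1*a_2 + q2*a_1 + q3*a_0 = 0, i.e. 3101/3 + (-1428/5)*q1 + (-24)*q2 + (117/5)*q3 = 0.
  w^4: a_4 + q1*a_3 + q2*a_2 + q3*a_1 + q4*a_0 = 0, i.e. -27163/45 + (3101/3)*q1 + (-1428/5)*q2 + (-24)*q3 + (117/5)*q4 = 0.
  w^5: a_5 + q1*a_4 + q2*a_3 + q3*a_2 + q4*a_1 = 0, i.e. -43322/9 + (-27163/45)*q1 + (3101/3)*q2 + (-1428/5)*q3 + (-24)*q4 = 0.
Solving this linear system: q1 = 1821110/392783, q2 = 6661772/392783, q3 = 316136365/10605141, q4 = 23003591/392783.
The numerator is Q*f truncated at degree 1: P0 = a_0 = 117/5; P1 = a_1 + q1*a_0 = 33187182/392783.


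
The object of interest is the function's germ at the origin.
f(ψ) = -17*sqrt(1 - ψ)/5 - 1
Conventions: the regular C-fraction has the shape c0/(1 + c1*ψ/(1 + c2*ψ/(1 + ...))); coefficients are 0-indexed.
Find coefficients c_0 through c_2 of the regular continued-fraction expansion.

Taylor coefficients (expand at 0): a_0 = -22/5, a_1 = 17/10, a_2 = 17/40.
c0 = a_0 = -22/5. Peel one level at a time: if S = 1 + c*ψ/S' with S'(0) = 1, then c is the ψ-coefficient of S and S' = c*ψ/(S - 1).
S_1 = c0/f = 1 + (17/44)*ψ + (119/484)*ψ^2 + ...; c1 = 17/44.
S_2 = c1*ψ/(S_1 - 1) = 1 + (-7/11)*ψ + ...; c2 = -7/11.

The regular C-fraction coefficients are [-22/5, 17/44, -7/11].


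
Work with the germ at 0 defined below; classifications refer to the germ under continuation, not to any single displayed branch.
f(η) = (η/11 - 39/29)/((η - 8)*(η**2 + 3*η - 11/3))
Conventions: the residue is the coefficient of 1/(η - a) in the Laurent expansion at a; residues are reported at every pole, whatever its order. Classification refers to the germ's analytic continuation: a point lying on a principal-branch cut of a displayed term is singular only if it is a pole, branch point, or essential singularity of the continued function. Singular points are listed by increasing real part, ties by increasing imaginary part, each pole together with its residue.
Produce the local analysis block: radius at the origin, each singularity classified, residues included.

Denominator factor (η - 8): pole of order 1 at 8, modulus 8.
Denominator factor (η**2 + 3*η - 11/3): discriminant 71/3, real irrational roots -3/2 + (1/6)*sqrt(213) and -3/2 - (1/6)*sqrt(213); poles of order 1, moduli -3/2 + (1/6)*sqrt(213) and 3/2 + (1/6)*sqrt(213).
The radius of convergence is the smallest modulus among the singular points: -3/2 + (1/6)*sqrt(213).
The factor η**2 + 3*η - 11/3 splits as (η - a)(η - a') with a = -3/2 - (1/6)*sqrt(213), a' = -3/2 + (1/6)*sqrt(213). At the order-1 pole a set g(η) = (η - a)*f(η) = [(η/11 - 39/29)/(η - 8)] / (η - a').
Simple pole: residue = g(a) at a = -3/2 - (1/6)*sqrt(213), which is 591/161414 - (25903/11460394)*sqrt(213).
The factor η**2 + 3*η - 11/3 splits as (η - a)(η - a') with a = -3/2 + (1/6)*sqrt(213), a' = -3/2 - (1/6)*sqrt(213). At the order-1 pole a set g(η) = (η - a)*f(η) = [(η/11 - 39/29)/(η - 8)] / (η - a').
Simple pole: residue = g(a) at a = -3/2 + (1/6)*sqrt(213), which is 591/161414 + (25903/11460394)*sqrt(213).
At the order-1 pole 8 set g(η) = (η - (8))*f(η) = (η/11 - 39/29)/(η**2 + 3*η - 11/3).
Simple pole: residue = g(a) at a = 8, which is -591/80707.
List the singular points by increasing real part (a conjugate pair: the negative imaginary part first).

Radius of convergence at 0: -3/2 + (1/6)*sqrt(213).
At -3/2 - (1/6)*sqrt(213): a pole of order 1; residue 591/161414 - (25903/11460394)*sqrt(213).
At -3/2 + (1/6)*sqrt(213): a pole of order 1; residue 591/161414 + (25903/11460394)*sqrt(213).
At 8: a pole of order 1; residue -591/80707.


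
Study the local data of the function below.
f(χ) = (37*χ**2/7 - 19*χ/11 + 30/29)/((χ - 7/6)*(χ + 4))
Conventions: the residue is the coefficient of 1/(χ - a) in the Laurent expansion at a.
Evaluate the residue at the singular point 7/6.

At the order-1 pole 7/6 set g(χ) = (χ - (7/6))*f(χ) = (37*χ**2/7 - 19*χ/11 + 30/29)/(χ + 4).
Simple pole: residue = g(a) at a = 7/6, which is 71359/59334.

The residue is 71359/59334.


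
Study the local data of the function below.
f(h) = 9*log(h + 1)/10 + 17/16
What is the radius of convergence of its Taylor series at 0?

Branch term (9/10)*log(1 - h/(-1)): its argument vanishes at h = -1, a logarithmic branch point, modulus 1.
The radius of convergence is the smallest modulus among the singular points: 1.

The radius of convergence is 1.


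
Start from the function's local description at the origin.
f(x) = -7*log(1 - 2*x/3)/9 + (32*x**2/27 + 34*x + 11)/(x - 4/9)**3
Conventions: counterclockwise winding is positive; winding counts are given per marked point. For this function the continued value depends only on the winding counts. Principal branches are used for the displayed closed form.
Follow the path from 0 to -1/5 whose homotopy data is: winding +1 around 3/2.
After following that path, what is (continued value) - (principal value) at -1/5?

Continued minus principal equals -(14/9)*pi*i.

The rational part is single-valued and drops out of the difference; each branch term changes only by its own monodromy.
(-7/9)*log(1 - x/(3/2)): each positive loop around 3/2 adds 2*pi*i to the log, so winding +1 contributes (-7/9)*(1)*2*pi*i = -(14/9)*pi*i.
Summing the contributions at x = -1/5 gives -(14/9)*pi*i.


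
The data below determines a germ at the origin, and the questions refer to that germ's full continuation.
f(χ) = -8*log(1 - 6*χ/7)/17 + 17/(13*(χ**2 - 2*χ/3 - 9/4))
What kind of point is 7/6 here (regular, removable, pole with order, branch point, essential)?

The term (-8/17)*log(1 - χ/(7/6)) has argument 1 - 7/6/(7/6) = 0 at 7/6: a logarithmic (infinitely-sheeted) branch point; the remaining terms are analytic or single-valued there.

The point is a logarithmic branch point.


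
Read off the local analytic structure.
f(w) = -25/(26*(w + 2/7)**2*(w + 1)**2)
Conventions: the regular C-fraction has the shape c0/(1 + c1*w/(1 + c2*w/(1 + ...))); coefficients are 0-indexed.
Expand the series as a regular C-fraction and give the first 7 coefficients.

Taylor coefficients (expand at 0): a_0 = -1225/104, a_1 = 11025/104, a_2 = -263375/416, a_3 = 165375/52, a_4 = -24236625/1664, a_5 = 104946975/1664, a_6 = -1751469475/6656.
c0 = a_0 = -1225/104. Peel one level at a time: if S = 1 + c*w/S' with S'(0) = 1, then c is the w-coefficient of S and S' = c*w/(S - 1).
S_1 = c0/f = 1 + (9)*w + (109/4)*w^2 + ...; c1 = 9.
S_2 = c1*w/(S_1 - 1) = 1 + (-109/36)*w + (7345/1296)*w^2 + ...; c2 = -109/36.
S_3 = c2*w/(S_2 - 1) = 1 + (7345/3924)*w + (10535/11881)*w^2 + ...; c3 = 7345/3924.
S_4 = c3*w/(S_3 - 1) = 1 + (-75852/160121)*w + (5334336/10789805)*w^2 + ...; c4 = -75852/160121.
S_5 = c4*w/(S_4 - 1) = 1 + (329616/315835)*w + (5341/46225)*w^2 + ...; c5 = 329616/315835.
S_6 = c5*w/(S_5 - 1) = 1 + (-10283/92880)*w + ...; c6 = -10283/92880.

The regular C-fraction coefficients are [-1225/104, 9, -109/36, 7345/3924, -75852/160121, 329616/315835, -10283/92880].


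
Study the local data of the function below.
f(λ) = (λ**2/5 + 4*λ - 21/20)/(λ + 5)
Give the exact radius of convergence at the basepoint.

The radius of convergence is 5.

Denominator factor (λ + 5): pole of order 1 at -5, modulus 5.
The radius of convergence is the smallest modulus among the singular points: 5.


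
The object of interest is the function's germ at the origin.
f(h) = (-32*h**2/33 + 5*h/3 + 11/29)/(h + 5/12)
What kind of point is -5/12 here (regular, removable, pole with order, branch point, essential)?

The point is a pole of order 1.

The denominator factor h + 5/12 vanishes at -5/12 and appears to the power 1; the numerator there equals -16657/34452, nonzero, and no other factor vanishes.
Hence a pole whose order is the multiplicity, 1.


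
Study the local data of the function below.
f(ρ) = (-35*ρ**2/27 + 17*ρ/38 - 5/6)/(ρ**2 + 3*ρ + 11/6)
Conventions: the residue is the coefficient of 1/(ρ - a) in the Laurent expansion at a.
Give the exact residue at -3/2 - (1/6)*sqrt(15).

The residue is 1483/684 + (30541/30780)*sqrt(15).

The factor ρ**2 + 3*ρ + 11/6 splits as (ρ - a)(ρ - a') with a = -3/2 - (1/6)*sqrt(15), a' = -3/2 + (1/6)*sqrt(15). At the order-1 pole a set g(ρ) = (ρ - a)*f(ρ) = [-35*ρ**2/27 + 17*ρ/38 - 5/6] / (ρ - a').
Simple pole: residue = g(a) at a = -3/2 - (1/6)*sqrt(15), which is 1483/684 + (30541/30780)*sqrt(15).


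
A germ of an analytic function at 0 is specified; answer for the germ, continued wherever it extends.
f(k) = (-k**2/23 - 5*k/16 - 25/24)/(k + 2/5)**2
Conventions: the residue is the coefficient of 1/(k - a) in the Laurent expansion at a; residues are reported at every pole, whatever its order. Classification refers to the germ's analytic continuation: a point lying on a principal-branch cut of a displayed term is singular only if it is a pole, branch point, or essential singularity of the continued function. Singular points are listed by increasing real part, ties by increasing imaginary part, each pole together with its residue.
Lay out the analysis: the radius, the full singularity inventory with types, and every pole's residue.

Denominator factor (k + 2/5)^2: pole of order 2 at -2/5, modulus 2/5.
The radius of convergence is the smallest modulus among the singular points: 2/5.
At the order-2 pole -2/5 set g(k) = (k - (-2/5))^2*f(k) = -k**2/23 - 5*k/16 - 25/24.
Order-2 pole: residue = g'(a); g'(-2/5) = -511/1840, so the residue is -511/1840.

Radius of convergence at 0: 2/5.
At -2/5: a pole of order 2; residue -511/1840.


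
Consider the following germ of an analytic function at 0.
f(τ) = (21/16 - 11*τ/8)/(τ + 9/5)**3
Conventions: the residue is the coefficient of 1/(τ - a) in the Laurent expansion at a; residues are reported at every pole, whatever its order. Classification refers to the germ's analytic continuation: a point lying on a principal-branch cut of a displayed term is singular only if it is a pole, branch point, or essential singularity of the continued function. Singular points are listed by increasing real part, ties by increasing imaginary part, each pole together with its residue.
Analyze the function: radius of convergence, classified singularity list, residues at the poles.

Radius of convergence at 0: 9/5.
At -9/5: a pole of order 3; residue 0.

Denominator factor (τ + 9/5)^3: pole of order 3 at -9/5, modulus 9/5.
The radius of convergence is the smallest modulus among the singular points: 9/5.
At the order-3 pole -9/5 set g(τ) = (τ - (-9/5))^3*f(τ) = 21/16 - 11*τ/8.
Order-3 pole: residue = g''(a)/2; g''(-9/5) = 0, so the residue is 0.


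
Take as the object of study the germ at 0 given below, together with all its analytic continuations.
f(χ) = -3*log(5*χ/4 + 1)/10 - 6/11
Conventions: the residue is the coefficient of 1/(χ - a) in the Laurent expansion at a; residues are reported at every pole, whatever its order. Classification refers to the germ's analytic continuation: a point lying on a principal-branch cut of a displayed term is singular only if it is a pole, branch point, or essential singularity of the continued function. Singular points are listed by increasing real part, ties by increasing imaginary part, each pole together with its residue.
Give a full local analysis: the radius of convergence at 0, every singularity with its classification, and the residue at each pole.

Branch term (-3/10)*log(1 - χ/(-4/5)): its argument vanishes at χ = -4/5, a logarithmic branch point, modulus 4/5.
The radius of convergence is the smallest modulus among the singular points: 4/5.

Radius of convergence at 0: 4/5.
At -4/5: a logarithmic branch point.


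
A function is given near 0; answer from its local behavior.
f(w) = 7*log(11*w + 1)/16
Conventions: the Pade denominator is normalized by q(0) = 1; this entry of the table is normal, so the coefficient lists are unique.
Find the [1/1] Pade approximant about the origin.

Taylor coefficients needed (expand at 0): a_0 = 0, a_1 = 77/16, a_2 = -847/32.
Write the denominator as Q(w) = 1 + q1*w. Requiring Q*f - P = O(w^3) with deg P <= 1 kills the coefficients of w^2..w^2 in Q*f:
  w^2: a_2 + q1*a_1 = 0, i.e. -847/32 + (77/16)*q1 = 0.
Solving this linear system: q1 = 11/2.
The numerator is Q*f truncated at degree 1: P0 = a_0 = 0; P1 = a_1 + q1*a_0 = 77/16.

The Pade approximant has numerator coefficients [0, 77/16]; denominator coefficients [1, 11/2].


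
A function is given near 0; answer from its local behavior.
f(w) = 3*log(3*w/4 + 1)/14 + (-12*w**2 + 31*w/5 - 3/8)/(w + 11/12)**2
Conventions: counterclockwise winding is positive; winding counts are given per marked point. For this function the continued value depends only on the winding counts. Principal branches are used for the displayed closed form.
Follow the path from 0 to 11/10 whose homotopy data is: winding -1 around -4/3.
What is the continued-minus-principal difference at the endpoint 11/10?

Continued minus principal equals -(3/7)*pi*i.

The rational part is single-valued and drops out of the difference; each branch term changes only by its own monodromy.
(3/14)*log(1 - w/(-4/3)): each positive loop around -4/3 adds 2*pi*i to the log, so winding -1 contributes (3/14)*(-1)*2*pi*i = -(3/7)*pi*i.
Summing the contributions at w = 11/10 gives -(3/7)*pi*i.


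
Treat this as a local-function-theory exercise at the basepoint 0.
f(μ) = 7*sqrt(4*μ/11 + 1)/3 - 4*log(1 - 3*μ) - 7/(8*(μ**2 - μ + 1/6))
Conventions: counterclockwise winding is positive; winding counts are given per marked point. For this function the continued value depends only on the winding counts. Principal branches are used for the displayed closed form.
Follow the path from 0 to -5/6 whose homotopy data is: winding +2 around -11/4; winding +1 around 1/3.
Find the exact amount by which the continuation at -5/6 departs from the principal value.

Continued minus principal equals -(8)*pi*i.

The rational part is single-valued and drops out of the difference; each branch term changes only by its own monodromy.
(7/3)*sqrt(1 - μ/(-11/4)): winding +2 is even, the square root returns to the same sheet, contribution 0.
(-4)*log(1 - μ/(1/3)): each positive loop around 1/3 adds 2*pi*i to the log, so winding +1 contributes (-4)*(1)*2*pi*i = -(8)*pi*i.
Summing the contributions at μ = -5/6 gives -(8)*pi*i.


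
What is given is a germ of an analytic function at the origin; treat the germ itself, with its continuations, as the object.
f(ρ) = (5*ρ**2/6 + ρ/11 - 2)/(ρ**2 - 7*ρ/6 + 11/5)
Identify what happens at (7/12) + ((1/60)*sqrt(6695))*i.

The point is a pole of order 1.

The denominator factor ρ**2 - 7*ρ/6 + 11/5 vanishes at (7/12) + ((1/60)*sqrt(6695))*i and appears to the power 1; the numerator there equals (-15269/4752) + ((421/23760)*sqrt(6695))*i, nonzero, and no other factor vanishes.
Hence a pole whose order is the multiplicity, 1.


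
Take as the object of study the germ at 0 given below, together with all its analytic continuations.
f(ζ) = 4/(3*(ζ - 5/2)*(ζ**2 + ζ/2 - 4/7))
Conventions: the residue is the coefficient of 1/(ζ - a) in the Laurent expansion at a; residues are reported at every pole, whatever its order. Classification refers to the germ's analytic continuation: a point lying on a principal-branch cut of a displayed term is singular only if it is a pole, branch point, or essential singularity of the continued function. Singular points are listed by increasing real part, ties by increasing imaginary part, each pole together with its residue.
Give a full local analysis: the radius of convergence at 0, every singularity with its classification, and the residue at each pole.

Radius of convergence at 0: -1/4 + (1/28)*sqrt(497).
At -1/4 - (1/28)*sqrt(497): a pole of order 1; residue -28/291 + (308/20661)*sqrt(497).
At -1/4 + (1/28)*sqrt(497): a pole of order 1; residue -28/291 - (308/20661)*sqrt(497).
At 5/2: a pole of order 1; residue 56/291.

Denominator factor (ζ**2 + ζ/2 - 4/7): discriminant 71/28, real irrational roots -1/4 + (1/28)*sqrt(497) and -1/4 - (1/28)*sqrt(497); poles of order 1, moduli -1/4 + (1/28)*sqrt(497) and 1/4 + (1/28)*sqrt(497).
Denominator factor (ζ - 5/2): pole of order 1 at 5/2, modulus 5/2.
The radius of convergence is the smallest modulus among the singular points: -1/4 + (1/28)*sqrt(497).
The factor ζ**2 + ζ/2 - 4/7 splits as (ζ - a)(ζ - a') with a = -1/4 - (1/28)*sqrt(497), a' = -1/4 + (1/28)*sqrt(497). At the order-1 pole a set g(ζ) = (ζ - a)*f(ζ) = [4/(3*(ζ - 5/2))] / (ζ - a').
Simple pole: residue = g(a) at a = -1/4 - (1/28)*sqrt(497), which is -28/291 + (308/20661)*sqrt(497).
The factor ζ**2 + ζ/2 - 4/7 splits as (ζ - a)(ζ - a') with a = -1/4 + (1/28)*sqrt(497), a' = -1/4 - (1/28)*sqrt(497). At the order-1 pole a set g(ζ) = (ζ - a)*f(ζ) = [4/(3*(ζ - 5/2))] / (ζ - a').
Simple pole: residue = g(a) at a = -1/4 + (1/28)*sqrt(497), which is -28/291 - (308/20661)*sqrt(497).
At the order-1 pole 5/2 set g(ζ) = (ζ - (5/2))*f(ζ) = 4/(3*(ζ**2 + ζ/2 - 4/7)).
Simple pole: residue = g(a) at a = 5/2, which is 56/291.
List the singular points by increasing real part (a conjugate pair: the negative imaginary part first).


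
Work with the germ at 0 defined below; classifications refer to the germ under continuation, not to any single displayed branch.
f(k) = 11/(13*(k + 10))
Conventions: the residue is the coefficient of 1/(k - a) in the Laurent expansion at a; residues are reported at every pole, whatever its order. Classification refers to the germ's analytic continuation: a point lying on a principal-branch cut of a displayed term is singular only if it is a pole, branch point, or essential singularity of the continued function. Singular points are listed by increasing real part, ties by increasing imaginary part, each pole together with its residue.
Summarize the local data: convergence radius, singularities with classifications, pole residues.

Radius of convergence at 0: 10.
At -10: a pole of order 1; residue 11/13.

Denominator factor (k + 10): pole of order 1 at -10, modulus 10.
The radius of convergence is the smallest modulus among the singular points: 10.
At the order-1 pole -10 set g(k) = (k - (-10))*f(k) = 11/13.
Simple pole: residue = g(a) at a = -10, which is 11/13.


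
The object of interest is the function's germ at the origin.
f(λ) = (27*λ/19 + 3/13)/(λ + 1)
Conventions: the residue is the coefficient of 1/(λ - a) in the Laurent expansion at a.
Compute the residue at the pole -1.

At the order-1 pole -1 set g(λ) = (λ - (-1))*f(λ) = 27*λ/19 + 3/13.
Simple pole: residue = g(a) at a = -1, which is -294/247.

The residue is -294/247.


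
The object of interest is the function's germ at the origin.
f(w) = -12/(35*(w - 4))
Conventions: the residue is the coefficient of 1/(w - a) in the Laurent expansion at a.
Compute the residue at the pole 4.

At the order-1 pole 4 set g(w) = (w - (4))*f(w) = -12/35.
Simple pole: residue = g(a) at a = 4, which is -12/35.

The residue is -12/35.


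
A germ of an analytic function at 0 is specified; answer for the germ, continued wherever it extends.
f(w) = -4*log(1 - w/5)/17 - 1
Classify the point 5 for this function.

The point is a logarithmic branch point.

The term (-4/17)*log(1 - w/(5)) has argument 1 - 5/(5) = 0 at 5: a logarithmic (infinitely-sheeted) branch point; the remaining terms are analytic or single-valued there.


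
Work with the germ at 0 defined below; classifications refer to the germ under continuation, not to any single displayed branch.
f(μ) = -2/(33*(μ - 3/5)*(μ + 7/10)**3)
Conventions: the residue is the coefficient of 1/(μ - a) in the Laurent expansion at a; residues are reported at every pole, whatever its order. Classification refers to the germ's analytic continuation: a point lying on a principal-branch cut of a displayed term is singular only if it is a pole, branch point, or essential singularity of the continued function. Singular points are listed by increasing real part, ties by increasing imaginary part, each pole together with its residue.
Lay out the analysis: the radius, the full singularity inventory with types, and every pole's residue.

Radius of convergence at 0: 3/5.
At -7/10: a pole of order 3; residue 2000/72501.
At 3/5: a pole of order 1; residue -2000/72501.

Denominator factor (μ + 7/10)^3: pole of order 3 at -7/10, modulus 7/10.
Denominator factor (μ - 3/5): pole of order 1 at 3/5, modulus 3/5.
The radius of convergence is the smallest modulus among the singular points: 3/5.
At the order-3 pole -7/10 set g(μ) = (μ - (-7/10))^3*f(μ) = -2/(33*(μ - 3/5)).
Order-3 pole: residue = g''(a)/2; g''(-7/10) = 4000/72501, so the residue is 2000/72501.
At the order-1 pole 3/5 set g(μ) = (μ - (3/5))*f(μ) = -2/(33*(μ + 7/10)**3).
Simple pole: residue = g(a) at a = 3/5, which is -2000/72501.
List the singular points by increasing real part (a conjugate pair: the negative imaginary part first).


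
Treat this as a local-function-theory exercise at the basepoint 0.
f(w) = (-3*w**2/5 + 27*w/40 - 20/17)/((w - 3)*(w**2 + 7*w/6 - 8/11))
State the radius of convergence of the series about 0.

The radius of convergence is -7/12 + (1/132)*sqrt(18601).

Denominator factor (w - 3): pole of order 1 at 3, modulus 3.
Denominator factor (w**2 + 7*w/6 - 8/11): discriminant 1691/396, real irrational roots -7/12 + (1/132)*sqrt(18601) and -7/12 - (1/132)*sqrt(18601); poles of order 1, moduli -7/12 + (1/132)*sqrt(18601) and 7/12 + (1/132)*sqrt(18601).
The radius of convergence is the smallest modulus among the singular points: -7/12 + (1/132)*sqrt(18601).
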